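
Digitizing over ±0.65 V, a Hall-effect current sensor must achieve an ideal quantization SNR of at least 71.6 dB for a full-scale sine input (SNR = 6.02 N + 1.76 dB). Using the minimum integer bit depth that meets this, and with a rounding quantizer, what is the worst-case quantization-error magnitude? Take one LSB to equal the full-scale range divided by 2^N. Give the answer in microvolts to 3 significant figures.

Full-scale range = 0.65 V − (-0.65 V) = 1.3 V.
N ≥ (71.6 − 1.76)/6.02 = 11.601 → N_min = 12.
One LSB is 1.3 V / 4096 = 317.38 µV.
|e|_max = LSB/2 = 159 µV.

159 µV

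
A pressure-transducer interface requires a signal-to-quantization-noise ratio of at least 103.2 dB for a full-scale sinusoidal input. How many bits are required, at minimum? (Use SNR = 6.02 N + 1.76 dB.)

17 bits

N ≥ (103.2 − 1.76)/6.02 = 16.850 → N_min = 17.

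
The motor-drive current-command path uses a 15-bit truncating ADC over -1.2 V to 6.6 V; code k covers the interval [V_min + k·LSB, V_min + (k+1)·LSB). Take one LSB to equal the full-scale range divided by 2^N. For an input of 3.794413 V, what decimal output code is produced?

The full-scale span is 6.6 − (-1.2) = 7.8 V. LSB = 7.8 V / 2^15 ≈ 238.0 µV.
code = ⌊(V_in − V_min)/LSB⌋ = ⌊(V_in − V_min) × 2^15 / range⌋
     = ⌊(3.794413 − (-1.2)) × 32768 / 7.8⌋ = ⌊4.994413 × 32768/7.8⌋
     = ⌊20981.657⌋ = 20981.

20981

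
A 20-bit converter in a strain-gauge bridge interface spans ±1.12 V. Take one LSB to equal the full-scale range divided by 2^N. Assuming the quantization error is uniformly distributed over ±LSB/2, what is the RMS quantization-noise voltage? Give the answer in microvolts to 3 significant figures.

0.617 µV

Span: 1.12 V − (-1.12 V) = 2.24 V.
Step size = 2.24/1048576 V = 2.1362 µV.
RMS of a uniform error over width LSB is LSB/√12 = 0.617 µV.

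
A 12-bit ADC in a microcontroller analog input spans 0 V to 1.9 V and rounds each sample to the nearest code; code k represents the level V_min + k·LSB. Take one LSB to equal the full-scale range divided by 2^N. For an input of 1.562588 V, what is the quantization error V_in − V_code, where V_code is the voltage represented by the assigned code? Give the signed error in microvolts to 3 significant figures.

−181 µV

Range is 1.9 V. LSB = 1.9 V / 2^12 ≈ 463.9 µV.
(V_in − V_min)/LSB = (1.562588 − (0)) × 4096/1.9 = 3368.6108 → nearest code k = 3369.
Reconstructed level: 0 + 3369 × 1.9/4096 V = 1.562768555 V.
V_in − V_code = 1.562588 − (1.562768555) = −181 µV.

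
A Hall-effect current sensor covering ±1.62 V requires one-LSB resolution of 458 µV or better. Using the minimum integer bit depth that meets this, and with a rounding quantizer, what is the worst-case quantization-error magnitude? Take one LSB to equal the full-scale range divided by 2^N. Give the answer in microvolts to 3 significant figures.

198 µV

Span: 1.62 V − (-1.62 V) = 3.24 V.
Required number of levels: 3.24/458 µV = 7074.2; smallest N with 2^N ≥ that is 13.
One LSB is 3.24 V / 8192 = 395.51 µV.
Max error for round-to-nearest is LSB/2 = 198 µV.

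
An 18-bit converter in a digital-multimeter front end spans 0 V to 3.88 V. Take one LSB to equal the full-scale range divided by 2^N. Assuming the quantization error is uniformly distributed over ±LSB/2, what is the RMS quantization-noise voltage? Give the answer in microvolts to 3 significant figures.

Full-scale range = 3.88 V.
One LSB is 3.88 V / 262144 = 14.801 µV.
For a uniform distribution on [−LSB/2, +LSB/2], V_rms = LSB/√12 = 14.801 µV/3.4641 = 4.27 µV.

4.27 µV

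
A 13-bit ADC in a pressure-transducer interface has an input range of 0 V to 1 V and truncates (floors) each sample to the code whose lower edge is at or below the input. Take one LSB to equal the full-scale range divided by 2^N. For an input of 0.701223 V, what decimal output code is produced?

Span = 1 V. LSB = 1 V / 2^13 ≈ 122.1 µV.
(V_in − V_min) × 2^13/range = (0.701223 − (0)) × 8192/1 = 5744.419.
Floor → code = 5744.

5744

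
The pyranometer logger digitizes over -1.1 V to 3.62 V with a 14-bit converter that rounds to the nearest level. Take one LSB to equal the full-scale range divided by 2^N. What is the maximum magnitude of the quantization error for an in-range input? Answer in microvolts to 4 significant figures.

Span: 3.62 V − (-1.1 V) = 4.72 V.
One LSB is 4.72 V / 16384 = 288.086 µV.
Worst-case error for round-to-nearest is half an LSB: 144.0 µV.

144.0 µV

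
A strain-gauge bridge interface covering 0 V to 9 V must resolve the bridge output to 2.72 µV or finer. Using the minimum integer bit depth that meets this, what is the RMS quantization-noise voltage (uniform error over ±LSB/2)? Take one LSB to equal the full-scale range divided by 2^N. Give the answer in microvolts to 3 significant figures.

Range is 9 V.
Levels needed ≥ 9/2.72 µV = 3.309e6. 2^22 = 4194304 suffices, so N_min = 22.
LSB = 9 V / 2^22 = 2.1458 µV.
RMS noise = LSB/√12 = 0.619 µV.

0.619 µV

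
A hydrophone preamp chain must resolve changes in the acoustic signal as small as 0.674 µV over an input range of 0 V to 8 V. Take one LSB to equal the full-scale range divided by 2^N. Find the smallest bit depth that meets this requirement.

V_FS = 8 V.
Need 2^N ≥ 8 V / 0.674 µV = 1.187e7 → N_min = 24.

24 bits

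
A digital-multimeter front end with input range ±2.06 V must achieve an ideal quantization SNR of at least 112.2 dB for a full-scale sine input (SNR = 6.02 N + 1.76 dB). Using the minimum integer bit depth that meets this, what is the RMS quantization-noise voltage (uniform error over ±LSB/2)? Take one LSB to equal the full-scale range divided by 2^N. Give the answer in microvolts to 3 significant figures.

2.27 µV

Range = 2.06 − (-2.06) = 4.12 V.
Required N = ⌈(112.2 − 1.76)/6.02⌉ = ⌈18.346⌉ = 19.
LSB = 4.12 V ÷ 2^19 = 4.12/524288 V = 7.8583 µV.
σ_q = LSB/√12 = 7.8583 µV/3.4641 = 2.27 µV.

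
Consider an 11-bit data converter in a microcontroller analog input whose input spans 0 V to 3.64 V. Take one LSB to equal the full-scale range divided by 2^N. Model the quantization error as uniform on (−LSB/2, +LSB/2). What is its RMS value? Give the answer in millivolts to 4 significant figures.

0.5131 mV

Range is 3.64 V.
Step size = 3.64/2048 V = 1.77734 mV.
RMS of a uniform error over width LSB is LSB/√12 = 0.5131 mV.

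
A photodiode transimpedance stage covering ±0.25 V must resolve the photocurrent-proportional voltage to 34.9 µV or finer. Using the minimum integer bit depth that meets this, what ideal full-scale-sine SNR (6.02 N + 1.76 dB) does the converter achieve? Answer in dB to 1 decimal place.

Full-scale range = 0.25 V − (-0.25 V) = 0.5 V.
Need 2^N ≥ 0.5 V / 34.9 µV = 14330 → N_min = 14.
6.02(14) + 1.76 = 86.04 dB.

86.0 dB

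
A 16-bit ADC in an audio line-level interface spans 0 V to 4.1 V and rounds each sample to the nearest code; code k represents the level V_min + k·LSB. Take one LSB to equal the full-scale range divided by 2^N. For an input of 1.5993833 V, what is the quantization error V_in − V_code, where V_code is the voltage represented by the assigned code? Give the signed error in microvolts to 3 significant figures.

V_FS = 4.1 V. LSB = 4.1 V / 2^16 ≈ 62.56 µV.
(V_in − V_min)/LSB = (1.5993833 − (0)) × 65536/4.1 = 25565.1668 → nearest code k = 25565.
V_code = 0 + (25565/65536) × 4.1 = 1.5993728638 V.
V_in − V_code = 1.5993833 − (1.5993728638) = +10.4 µV.

+10.4 µV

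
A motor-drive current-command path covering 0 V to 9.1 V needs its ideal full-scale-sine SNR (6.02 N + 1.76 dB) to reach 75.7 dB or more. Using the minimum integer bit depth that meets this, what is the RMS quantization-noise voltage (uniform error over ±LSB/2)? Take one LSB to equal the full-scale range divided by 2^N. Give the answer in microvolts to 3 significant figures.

Full-scale range = 9.1 V.
Solving 6.02 N ≥ 75.7 − 1.76: N ≥ 12.282. Round up → N = 13.
Step size = 9.1/8192 V = 1.1108 mV.
V_rms = LSB/√12 = 321 µV.

321 µV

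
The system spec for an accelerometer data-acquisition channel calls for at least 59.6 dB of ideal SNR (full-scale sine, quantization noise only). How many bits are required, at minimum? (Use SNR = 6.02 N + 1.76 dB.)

Solving 6.02 N ≥ 59.6 − 1.76: N ≥ 9.608. Round up → N = 10.

10 bits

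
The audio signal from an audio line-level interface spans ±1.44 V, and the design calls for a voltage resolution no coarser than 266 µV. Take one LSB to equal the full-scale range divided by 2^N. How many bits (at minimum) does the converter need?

14 bits

Span: 1.44 V − (-1.44 V) = 2.88 V.
Levels needed ≥ 2.88/266 µV = 10830. 2^14 = 16384 suffices, so N_min = 14.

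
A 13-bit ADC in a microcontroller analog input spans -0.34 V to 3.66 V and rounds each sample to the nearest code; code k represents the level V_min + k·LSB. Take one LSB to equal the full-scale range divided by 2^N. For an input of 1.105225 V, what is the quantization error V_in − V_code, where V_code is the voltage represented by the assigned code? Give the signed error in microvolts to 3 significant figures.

Full-scale range = 3.66 V − (-0.34 V) = 4 V. LSB = 4 V / 2^13 ≈ 488.3 µV.
(V_in − V_min)/LSB = (1.105225 − (-0.34)) × 8192/4 = 2959.8208 → nearest code k = 2960.
V_code = -0.34 + (2960/8192) × 4 = 1.105312500 V.
e = 1.105225 − (1.105312500) = −87.5 µV.

−87.5 µV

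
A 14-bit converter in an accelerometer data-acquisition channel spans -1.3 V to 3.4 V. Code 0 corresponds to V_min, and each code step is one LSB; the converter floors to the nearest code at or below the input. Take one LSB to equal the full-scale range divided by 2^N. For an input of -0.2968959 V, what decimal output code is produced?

Span: 3.4 V − (-1.3 V) = 4.7 V. LSB = 4.7 V / 2^14 ≈ 286.9 µV.
V_in − V_min = -0.2968959 − (-1.3) = 1.0031041 V.
Divide by LSB: 1.0031041 × 16384/4.7 = 3496.7782.
Truncating gives code 3496.

3496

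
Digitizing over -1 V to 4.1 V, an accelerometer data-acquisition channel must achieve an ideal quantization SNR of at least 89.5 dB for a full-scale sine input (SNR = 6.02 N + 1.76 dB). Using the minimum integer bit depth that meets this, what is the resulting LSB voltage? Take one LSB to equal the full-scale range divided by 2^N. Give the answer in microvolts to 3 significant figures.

156 µV

Span: 4.1 V − (-1 V) = 5.1 V.
N ≥ (89.5 − 1.76)/6.02 = 14.575 → N_min = 15.
LSB = 5.1 V / 2^15 = 156 µV.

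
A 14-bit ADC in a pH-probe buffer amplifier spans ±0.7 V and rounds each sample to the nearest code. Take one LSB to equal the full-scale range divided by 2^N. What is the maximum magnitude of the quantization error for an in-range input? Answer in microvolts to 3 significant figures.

Full-scale range = 0.7 V − (-0.7 V) = 1.4 V.
LSB = 1.4 V ÷ 2^14 = 1.4/16384 V = 85.449 µV.
Worst-case error for round-to-nearest is half an LSB: 42.7 µV.

42.7 µV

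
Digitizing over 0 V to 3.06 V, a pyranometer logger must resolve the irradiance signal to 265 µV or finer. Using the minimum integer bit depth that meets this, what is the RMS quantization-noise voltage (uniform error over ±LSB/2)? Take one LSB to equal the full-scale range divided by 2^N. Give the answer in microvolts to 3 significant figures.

V_FS = 3.06 V.
3.06 V / 265 µV = 11550. Since 2^13 = 8192 and 2^14 = 16384, N = 14.
Step size = 3.06/16384 V = 186.77 µV.
RMS noise = LSB/√12 = 53.9 µV.

53.9 µV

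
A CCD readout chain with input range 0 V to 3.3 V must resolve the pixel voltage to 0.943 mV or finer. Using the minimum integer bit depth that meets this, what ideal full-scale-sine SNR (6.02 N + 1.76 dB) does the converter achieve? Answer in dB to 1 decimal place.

74.0 dB

V_FS = 3.3 V.
3.3 V / 0.943 mV = 3499. Since 2^11 = 2048 and 2^12 = 4096, N = 12.
SNR = 6.02 × 12 + 1.76 = 74.00 dB.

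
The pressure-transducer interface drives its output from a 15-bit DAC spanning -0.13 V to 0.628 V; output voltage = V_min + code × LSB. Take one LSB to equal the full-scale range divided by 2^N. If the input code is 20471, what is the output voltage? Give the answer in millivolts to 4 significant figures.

Full-scale range = 0.628 V − (-0.13 V) = 0.758 V. LSB = 0.758 V / 2^15.
Output = V_min + (20471/32768) × range = -0.13 + 0.624725 × 0.758 V
      = -0.13 + 0.473542 = 0.343542 V.

343.5 mV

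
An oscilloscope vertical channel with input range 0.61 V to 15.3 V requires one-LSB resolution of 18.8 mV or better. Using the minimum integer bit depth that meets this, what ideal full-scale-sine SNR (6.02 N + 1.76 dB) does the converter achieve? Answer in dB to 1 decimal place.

Range = 15.3 − (0.61) = 14.69 V.
Required number of levels: 14.69/18.8 mV = 781.38; smallest N with 2^N ≥ that is 10.
6.02(10) + 1.76 = 61.96 dB.

62.0 dB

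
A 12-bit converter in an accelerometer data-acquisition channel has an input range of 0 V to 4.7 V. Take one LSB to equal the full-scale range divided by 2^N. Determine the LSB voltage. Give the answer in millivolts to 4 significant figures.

1.147 mV

Range is 4.7 V.
Number of codes = 2^12 = 4096.
LSB = 4.7 V / 2^12 = 1.147 mV.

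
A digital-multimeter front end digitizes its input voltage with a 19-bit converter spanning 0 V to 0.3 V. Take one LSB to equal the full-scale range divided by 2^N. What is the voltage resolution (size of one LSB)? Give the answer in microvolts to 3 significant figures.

0.572 µV

V_FS = 0.3 V.
There are 2^19 = 524288 steps.
LSB = 0.3 V ÷ 2^19 = 0.3/524288 V = 0.572 µV.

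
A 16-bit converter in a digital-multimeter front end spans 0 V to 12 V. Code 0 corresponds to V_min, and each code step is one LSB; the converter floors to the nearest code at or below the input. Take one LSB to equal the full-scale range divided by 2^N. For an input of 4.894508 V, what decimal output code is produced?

26730

Span = 12 V. LSB = 12 V / 2^16 ≈ 183.1 µV.
(V_in − V_min) × 2^16/range = (4.894508 − (0)) × 65536/12 = 26730.540.
Floor → code = 26730.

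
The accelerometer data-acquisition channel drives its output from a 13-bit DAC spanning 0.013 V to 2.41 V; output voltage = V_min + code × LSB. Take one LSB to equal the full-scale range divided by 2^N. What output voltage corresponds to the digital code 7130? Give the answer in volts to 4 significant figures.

2.099 V

Span: 2.41 V − (0.013 V) = 2.397 V. LSB = 2.397 V / 2^13.
Output = V_min + (7130/8192) × range = 0.013 + 0.870361 × 2.397 V
      = 0.013 + 2.08626 = 2.09926 V.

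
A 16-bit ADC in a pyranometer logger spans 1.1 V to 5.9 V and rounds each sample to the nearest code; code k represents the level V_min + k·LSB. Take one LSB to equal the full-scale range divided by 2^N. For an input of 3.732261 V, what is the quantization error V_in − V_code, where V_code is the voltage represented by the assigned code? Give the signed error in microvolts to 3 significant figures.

+10.0 µV

Range = 5.9 − (1.1) = 4.8 V. LSB = 4.8 V / 2^16 ≈ 73.24 µV.
Position in LSBs: (3.732261 − (1.1)) × 65536/4.8 = 35939.1369; rounding gives k = 35939.
Reconstructed level: 1.1 + 35939 × 4.8/65536 V = 3.7322509766 V.
Error = V_in − V_code = 3.732261 − (3.7322509766) = +10.0 µV.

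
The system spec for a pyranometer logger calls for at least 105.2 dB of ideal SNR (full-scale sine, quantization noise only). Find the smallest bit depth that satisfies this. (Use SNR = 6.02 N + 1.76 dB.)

Required N = ⌈(105.2 − 1.76)/6.02⌉ = ⌈17.183⌉ = 18.

18 bits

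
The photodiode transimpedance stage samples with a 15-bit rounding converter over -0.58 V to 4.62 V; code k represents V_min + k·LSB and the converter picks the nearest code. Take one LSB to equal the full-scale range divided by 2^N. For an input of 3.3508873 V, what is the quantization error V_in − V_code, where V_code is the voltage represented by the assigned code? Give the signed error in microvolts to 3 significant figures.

−57.5 µV

The full-scale span is 4.62 − (-0.58) = 5.2 V. LSB = 5.2 V / 2^15 ≈ 158.7 µV.
(V_in − V_min)/LSB = (3.3508873 − (-0.58)) × 32768/5.2 = 24770.6375 → nearest code k = 24771.
V_code = -0.58 + (24771/32768) × 5.2 = 3.3509448242 V.
Error = V_in − V_code = 3.3508873 − (3.3509448242) = −57.5 µV.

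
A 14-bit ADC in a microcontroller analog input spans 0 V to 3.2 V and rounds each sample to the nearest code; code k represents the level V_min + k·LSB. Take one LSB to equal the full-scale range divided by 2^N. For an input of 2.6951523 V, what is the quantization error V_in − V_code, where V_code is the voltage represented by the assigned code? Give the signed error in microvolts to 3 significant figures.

+35.1 µV

Full-scale range = 3.2 V. LSB = 3.2 V / 2^14 ≈ 195.3 µV.
(V_in − V_min)/LSB = (2.6951523 − (0)) × 16384/3.2 = 13799.1798 → nearest code k = 13799.
V_code = 0 + (13799/16384) × 3.2 = 2.6951171875 V.
e = 2.6951523 − (2.6951171875) = +35.1 µV.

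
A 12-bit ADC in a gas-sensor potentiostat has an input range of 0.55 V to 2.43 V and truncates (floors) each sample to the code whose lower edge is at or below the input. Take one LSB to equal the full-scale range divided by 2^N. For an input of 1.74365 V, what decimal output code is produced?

2600

Full-scale range = 2.43 V − (0.55 V) = 1.88 V. LSB = 1.88 V / 2^12 ≈ 459.0 µV.
code = ⌊(V_in − V_min)/LSB⌋ = ⌊(V_in − V_min) × 2^12 / range⌋
     = ⌊(1.74365 − (0.55)) × 4096 / 1.88⌋ = ⌊1.19365 × 4096/1.88⌋
     = ⌊2600.633⌋ = 2600.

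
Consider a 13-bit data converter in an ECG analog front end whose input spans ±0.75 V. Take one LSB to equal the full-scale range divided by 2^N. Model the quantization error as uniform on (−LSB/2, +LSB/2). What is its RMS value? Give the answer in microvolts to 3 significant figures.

Range = 0.75 − (-0.75) = 1.5 V.
LSB = 1.5 V ÷ 2^13 = 1.5/8192 V = 183.11 µV.
V_rms = LSB/√12 = 183.11 µV / √12 = 52.9 µV.

52.9 µV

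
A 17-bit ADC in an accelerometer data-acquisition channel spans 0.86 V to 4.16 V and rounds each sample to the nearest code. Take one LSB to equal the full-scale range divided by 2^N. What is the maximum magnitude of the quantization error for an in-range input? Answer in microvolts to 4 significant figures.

Range = 4.16 − (0.86) = 3.3 V.
One LSB is 3.3 V / 131072 = 25.1770 µV.
Worst-case error for round-to-nearest is half an LSB: 12.59 µV.

12.59 µV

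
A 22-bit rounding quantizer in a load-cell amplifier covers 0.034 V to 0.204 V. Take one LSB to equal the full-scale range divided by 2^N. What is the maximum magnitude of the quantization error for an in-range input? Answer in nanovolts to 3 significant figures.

20.3 nV

Span: 0.204 V − (0.034 V) = 0.17 V.
One LSB is 0.17 V / 4194304 = 40.531 nV.
Worst-case error for round-to-nearest is half an LSB: 20.3 nV.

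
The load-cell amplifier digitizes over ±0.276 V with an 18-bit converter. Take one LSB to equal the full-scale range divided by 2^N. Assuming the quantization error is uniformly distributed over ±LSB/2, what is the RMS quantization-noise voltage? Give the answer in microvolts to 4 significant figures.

0.6079 µV

Span: 0.276 V − (-0.276 V) = 0.552 V.
LSB = 0.552 V / 2^18 = 2.10571 µV.
V_rms = LSB/√12 = 2.10571 µV / √12 = 0.6079 µV.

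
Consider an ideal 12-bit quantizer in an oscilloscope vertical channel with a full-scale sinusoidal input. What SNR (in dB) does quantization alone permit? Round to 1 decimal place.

74.0 dB

Ideal quantization SNR: 6.02 × 12 + 1.76 dB = 74.0 dB.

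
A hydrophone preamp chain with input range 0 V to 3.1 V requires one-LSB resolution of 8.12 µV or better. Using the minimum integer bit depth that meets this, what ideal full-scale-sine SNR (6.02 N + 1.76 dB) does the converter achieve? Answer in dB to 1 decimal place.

116.1 dB

Span = 3.1 V.
3.1 V / 8.12 µV = 381800. Since 2^18 = 262144 and 2^19 = 524288, N = 19.
Ideal SNR at N = 19: 6.02·19 + 1.76 = 116.1 dB.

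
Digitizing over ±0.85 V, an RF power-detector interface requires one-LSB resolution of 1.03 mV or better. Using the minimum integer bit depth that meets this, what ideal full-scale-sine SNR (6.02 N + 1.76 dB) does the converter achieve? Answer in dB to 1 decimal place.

68.0 dB

Full-scale range = 0.85 V − (-0.85 V) = 1.7 V.
1.7 V / 1.03 mV = 1650. Since 2^10 = 1024 and 2^11 = 2048, N = 11.
SNR = 6.02 × 11 + 1.76 = 67.98 dB.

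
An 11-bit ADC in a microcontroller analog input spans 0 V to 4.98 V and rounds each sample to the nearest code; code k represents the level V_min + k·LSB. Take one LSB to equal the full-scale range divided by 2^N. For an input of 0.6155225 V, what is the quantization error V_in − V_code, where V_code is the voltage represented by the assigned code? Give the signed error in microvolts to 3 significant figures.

Full-scale range = 4.98 V. LSB = 4.98 V / 2^11 ≈ 2.432 mV.
(V_in − V_min)/LSB = (0.6155225 − (0)) × 2048/4.98 = 253.1305 → nearest code k = 253.
Reconstructed level: 0 + 253 × 4.98/2048 V = 0.6152050781 V.
e = 0.6155225 − (0.6152050781) = +317 µV.

+317 µV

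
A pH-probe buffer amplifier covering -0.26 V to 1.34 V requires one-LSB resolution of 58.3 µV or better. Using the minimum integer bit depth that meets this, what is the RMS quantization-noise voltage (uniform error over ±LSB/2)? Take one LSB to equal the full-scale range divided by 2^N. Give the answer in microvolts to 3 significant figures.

14.1 µV

The full-scale span is 1.34 − (-0.26) = 1.6 V.
Required number of levels: 1.6/58.3 µV = 27444; smallest N with 2^N ≥ that is 15.
LSB = 1.6 V / 2^15 = 48.828 µV.
V_rms = LSB/√12 = 14.1 µV.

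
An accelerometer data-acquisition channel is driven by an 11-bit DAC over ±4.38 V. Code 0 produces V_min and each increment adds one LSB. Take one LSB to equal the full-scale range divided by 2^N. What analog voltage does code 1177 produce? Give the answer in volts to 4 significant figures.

The full-scale span is 4.38 − (-4.38) = 8.76 V. LSB = 8.76 V / 2^11.
V_out = -4.38 + 1177 × (8.76/2048) V
      = -4.38 V + 5.03443 V = 0.654434 V.

0.6544 V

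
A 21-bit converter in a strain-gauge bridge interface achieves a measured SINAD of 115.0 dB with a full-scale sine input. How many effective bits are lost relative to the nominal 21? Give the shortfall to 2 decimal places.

2.19 bits

ENOB = (SINAD − 1.76)/6.02 = (115.0 − 1.76)/6.02 = 18.8106 bits.
Shortfall = 21 − 18.8106 = 2.1894 bits.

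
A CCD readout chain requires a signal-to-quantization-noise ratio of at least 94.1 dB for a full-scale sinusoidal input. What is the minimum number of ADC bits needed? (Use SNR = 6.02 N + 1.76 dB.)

16 bits

N ≥ (94.1 − 1.76)/6.02 = 15.339 → N_min = 16.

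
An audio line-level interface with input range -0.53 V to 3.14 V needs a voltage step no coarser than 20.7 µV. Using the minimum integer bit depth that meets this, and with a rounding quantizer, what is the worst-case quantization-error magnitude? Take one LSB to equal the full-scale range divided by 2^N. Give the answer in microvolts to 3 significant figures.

7.00 µV

Span: 3.14 V − (-0.53 V) = 3.67 V.
3.67 V / 20.7 µV = 177300. Since 2^17 = 131072 and 2^18 = 262144, N = 18.
LSB = 3.67 V ÷ 2^18 = 3.67/262144 V = 14.000 µV.
Max error for round-to-nearest is LSB/2 = 7.00 µV.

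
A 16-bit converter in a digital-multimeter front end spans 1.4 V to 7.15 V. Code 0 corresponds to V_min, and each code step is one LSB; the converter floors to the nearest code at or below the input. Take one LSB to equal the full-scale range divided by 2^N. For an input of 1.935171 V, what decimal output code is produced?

6099

The full-scale span is 7.15 − (1.4) = 5.75 V. LSB = 5.75 V / 2^16 ≈ 87.74 µV.
code = ⌊(V_in − V_min)/LSB⌋ = ⌊(V_in − V_min) × 2^16 / range⌋
     = ⌊(1.935171 − (1.4)) × 65536 / 5.75⌋ = ⌊0.535171 × 65536/5.75⌋
     = ⌊6099.646⌋ = 6099.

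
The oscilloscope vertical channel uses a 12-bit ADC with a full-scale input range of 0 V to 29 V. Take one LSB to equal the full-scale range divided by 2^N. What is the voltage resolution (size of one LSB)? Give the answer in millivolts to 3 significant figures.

7.08 mV

V_FS = 29 V.
2^12 = 4096 levels.
One LSB is 29 V / 4096 = 7.08 mV.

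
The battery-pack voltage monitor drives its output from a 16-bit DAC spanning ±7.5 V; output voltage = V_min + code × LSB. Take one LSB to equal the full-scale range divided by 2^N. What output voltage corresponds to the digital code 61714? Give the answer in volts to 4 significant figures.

6.625 V

Full-scale range = 7.5 V − (-7.5 V) = 15 V. LSB = 15 V / 2^16.
V_out = V_min + code × LSB = -7.5 V + 61714 × 15 V / 65536
      = -7.5 + 14.1252 = 6.62521 V.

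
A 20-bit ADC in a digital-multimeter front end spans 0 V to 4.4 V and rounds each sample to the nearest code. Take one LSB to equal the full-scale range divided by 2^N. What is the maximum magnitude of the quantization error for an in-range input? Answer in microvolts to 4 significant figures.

2.098 µV

Full-scale range = 4.4 V.
Step size = 4.4/1048576 V = 4.19617 µV.
A rounding quantizer has |error| ≤ LSB/2 = 2.098 µV.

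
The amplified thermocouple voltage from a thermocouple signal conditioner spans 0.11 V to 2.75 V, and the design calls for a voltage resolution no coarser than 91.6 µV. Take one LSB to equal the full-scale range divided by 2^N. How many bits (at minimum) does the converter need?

The full-scale span is 2.75 − (0.11) = 2.64 V.
Levels needed ≥ 2.64/91.6 µV = 28820. 2^15 = 32768 suffices, so N_min = 15.

15 bits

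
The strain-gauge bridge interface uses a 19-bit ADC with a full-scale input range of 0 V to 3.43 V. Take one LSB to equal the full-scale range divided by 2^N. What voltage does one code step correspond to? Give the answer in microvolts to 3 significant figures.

6.54 µV

Full-scale range = 3.43 V.
2^19 = 524288 levels.
Step size = 3.43/524288 V = 6.54 µV.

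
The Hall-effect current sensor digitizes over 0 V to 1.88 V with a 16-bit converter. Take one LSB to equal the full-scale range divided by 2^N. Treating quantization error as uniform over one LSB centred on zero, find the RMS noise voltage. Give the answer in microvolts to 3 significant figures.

V_FS = 1.88 V.
One LSB is 1.88 V / 65536 = 28.687 µV.
For a uniform distribution on [−LSB/2, +LSB/2], V_rms = LSB/√12 = 28.687 µV/3.4641 = 8.28 µV.

8.28 µV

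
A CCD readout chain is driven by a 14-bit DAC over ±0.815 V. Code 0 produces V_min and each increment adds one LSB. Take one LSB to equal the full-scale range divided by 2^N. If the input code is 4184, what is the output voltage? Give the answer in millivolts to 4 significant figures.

Full-scale range = 0.815 V − (-0.815 V) = 1.63 V. LSB = 1.63 V / 2^14.
V_out = V_min + code × LSB = -0.815 V + 4184 × 1.63 V / 16384
      = -0.815 + 0.416255 = -0.398745 V.

-398.7 mV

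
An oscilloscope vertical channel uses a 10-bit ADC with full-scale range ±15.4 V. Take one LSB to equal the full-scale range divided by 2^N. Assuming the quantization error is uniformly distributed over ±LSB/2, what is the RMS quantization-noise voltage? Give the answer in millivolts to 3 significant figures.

8.68 mV

Full-scale range = 15.4 V − (-15.4 V) = 30.8 V.
LSB = 30.8 V / 2^10 = 30.078 mV.
σ_q = LSB/√12 = 30.078 mV/3.4641 = 8.68 mV.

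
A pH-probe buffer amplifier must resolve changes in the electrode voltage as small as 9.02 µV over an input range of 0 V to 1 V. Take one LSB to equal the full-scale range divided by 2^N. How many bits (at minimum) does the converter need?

Full-scale range = 1 V.
Need 2^N ≥ 1 V / 9.02 µV = 110900 → N_min = 17.

17 bits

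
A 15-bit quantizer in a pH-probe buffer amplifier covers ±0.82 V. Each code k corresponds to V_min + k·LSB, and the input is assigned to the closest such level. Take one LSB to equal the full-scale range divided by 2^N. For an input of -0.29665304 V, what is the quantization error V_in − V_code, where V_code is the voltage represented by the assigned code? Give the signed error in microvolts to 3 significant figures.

The full-scale span is 0.82 − (-0.82) = 1.64 V. LSB = 1.64 V / 2^15 ≈ 50.05 µV.
Position in LSBs: (-0.29665304 − (-0.82)) × 32768/1.64 = 10456.7276; rounding gives k = 10457.
V_code = V_min + k × range/2^15 = -0.82 + 10457 × 1.64/32768 = -0.29663940430 V.
e = -0.29665304 − (-0.29663940430) = −13.6 µV.

−13.6 µV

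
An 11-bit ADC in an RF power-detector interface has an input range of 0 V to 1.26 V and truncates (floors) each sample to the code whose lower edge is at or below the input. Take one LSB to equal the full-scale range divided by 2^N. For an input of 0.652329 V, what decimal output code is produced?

1060

V_FS = 1.26 V. LSB = 1.26 V / 2^11 ≈ 0.6152 mV.
(V_in − V_min) × 2^11/range = (0.652329 − (0)) × 2048/1.26 = 1060.293.
Floor → code = 1060.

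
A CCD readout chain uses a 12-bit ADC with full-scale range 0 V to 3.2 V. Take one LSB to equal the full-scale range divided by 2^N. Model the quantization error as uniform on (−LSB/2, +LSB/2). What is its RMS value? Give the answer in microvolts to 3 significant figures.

Span = 3.2 V.
LSB = 3.2 V / 2^12 = 0.78125 mV.
σ_q = LSB/√12 = 0.78125 mV/3.4641 = 226 µV.

226 µV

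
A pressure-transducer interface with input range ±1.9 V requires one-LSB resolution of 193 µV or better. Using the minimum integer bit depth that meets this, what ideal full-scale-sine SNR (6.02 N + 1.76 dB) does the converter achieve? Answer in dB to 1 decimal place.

Range = 1.9 − (-1.9) = 3.8 V.
Need 2^N ≥ 3.8 V / 193 µV = 19690 → N_min = 15.
SNR = 6.02 × 15 + 1.76 = 92.06 dB.

92.1 dB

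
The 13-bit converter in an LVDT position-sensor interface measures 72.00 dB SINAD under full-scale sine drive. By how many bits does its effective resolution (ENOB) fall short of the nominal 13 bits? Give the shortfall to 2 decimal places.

ENOB = (SINAD − 1.76)/6.02 = (72.00 − 1.76)/6.02 = 11.6678 bits.
13 − 11.6678 = 1.33 bits below nominal.

1.33 bits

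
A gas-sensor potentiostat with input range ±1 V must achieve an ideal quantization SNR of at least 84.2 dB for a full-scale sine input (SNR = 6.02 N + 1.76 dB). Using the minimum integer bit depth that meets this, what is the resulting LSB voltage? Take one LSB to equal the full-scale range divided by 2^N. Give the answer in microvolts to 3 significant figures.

Full-scale range = 1 V − (-1 V) = 2 V.
6.02 N + 1.76 ≥ 84.2 gives N ≥ 13.694, so the minimum integer is 14.
One LSB is 2 V / 16384 = 122 µV.

122 µV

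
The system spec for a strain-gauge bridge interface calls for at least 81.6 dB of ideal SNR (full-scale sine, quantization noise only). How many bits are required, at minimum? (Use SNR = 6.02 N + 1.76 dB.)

14 bits

6.02 N + 1.76 ≥ 81.6 gives N ≥ 13.262, so the minimum integer is 14.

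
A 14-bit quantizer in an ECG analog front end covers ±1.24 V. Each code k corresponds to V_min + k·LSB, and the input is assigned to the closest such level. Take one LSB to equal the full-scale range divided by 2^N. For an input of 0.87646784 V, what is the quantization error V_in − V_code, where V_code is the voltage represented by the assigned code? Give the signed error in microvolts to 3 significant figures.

Range = 1.24 − (-1.24) = 2.48 V. LSB = 2.48 V / 2^14 ≈ 151.4 µV.
(V_in − V_min)/LSB = (0.87646784 − (-1.24)) × 16384/2.48 = 13982.3424 → nearest code k = 13982.
V_code = -1.24 + (13982/16384) × 2.48 = 0.87641601563 V.
V_in − V_code = 0.87646784 − (0.87641601563) = +51.8 µV.

+51.8 µV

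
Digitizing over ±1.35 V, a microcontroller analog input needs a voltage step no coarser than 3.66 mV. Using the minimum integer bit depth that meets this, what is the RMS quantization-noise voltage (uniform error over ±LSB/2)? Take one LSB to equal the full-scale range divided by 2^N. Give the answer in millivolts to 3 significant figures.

Range = 1.35 − (-1.35) = 2.7 V.
Levels needed ≥ 2.7/3.66 mV = 737.7. 2^10 = 1024 suffices, so N_min = 10.
One LSB is 2.7 V / 1024 = 2.6367 mV.
RMS noise = LSB/√12 = 0.761 mV.

0.761 mV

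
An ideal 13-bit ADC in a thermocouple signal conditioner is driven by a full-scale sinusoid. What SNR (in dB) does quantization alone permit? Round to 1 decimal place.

SNR = 6.02·13 + 1.76 = 80.02 dB.

80.0 dB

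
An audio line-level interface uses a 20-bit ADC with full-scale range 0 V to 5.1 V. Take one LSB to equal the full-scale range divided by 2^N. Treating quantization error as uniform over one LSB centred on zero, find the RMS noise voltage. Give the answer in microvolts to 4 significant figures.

1.404 µV

Range is 5.1 V.
One LSB is 5.1 V / 1048576 = 4.86374 µV.
For a uniform distribution on [−LSB/2, +LSB/2], V_rms = LSB/√12 = 4.86374 µV/3.4641 = 1.404 µV.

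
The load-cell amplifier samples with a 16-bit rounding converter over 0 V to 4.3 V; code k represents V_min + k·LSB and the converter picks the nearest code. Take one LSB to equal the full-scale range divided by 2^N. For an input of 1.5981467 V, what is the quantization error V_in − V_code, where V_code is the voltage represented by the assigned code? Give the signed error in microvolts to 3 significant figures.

+15.9 µV

Span = 4.3 V. LSB = 4.3 V / 2^16 ≈ 65.61 µV.
Position in LSBs: (1.5981467 − (0)) × 65536/4.3 = 24357.2424; rounding gives k = 24357.
V_code = V_min + k × range/2^16 = 0 + 24357 × 4.3/65536 = 1.5981307983 V.
Error = V_in − V_code = 1.5981467 − (1.5981307983) = +15.9 µV.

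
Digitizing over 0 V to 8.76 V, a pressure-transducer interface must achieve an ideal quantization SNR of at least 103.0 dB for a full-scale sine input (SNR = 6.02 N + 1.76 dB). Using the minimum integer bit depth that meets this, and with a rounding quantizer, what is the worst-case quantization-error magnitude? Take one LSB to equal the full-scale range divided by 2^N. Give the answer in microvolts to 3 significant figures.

Range is 8.76 V.
Required N = ⌈(103.0 − 1.76)/6.02⌉ = ⌈16.817⌉ = 17.
One LSB is 8.76 V / 131072 = 66.833 µV.
Half an LSB is 33.4 µV.

33.4 µV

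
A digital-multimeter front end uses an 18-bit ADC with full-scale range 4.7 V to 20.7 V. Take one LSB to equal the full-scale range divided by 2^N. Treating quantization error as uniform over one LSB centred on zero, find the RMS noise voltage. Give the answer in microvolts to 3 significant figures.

Full-scale range = 20.7 V − (4.7 V) = 16 V.
LSB = 16 V / 2^18 = 61.035 µV.
For a uniform distribution on [−LSB/2, +LSB/2], V_rms = LSB/√12 = 61.035 µV/3.4641 = 17.6 µV.

17.6 µV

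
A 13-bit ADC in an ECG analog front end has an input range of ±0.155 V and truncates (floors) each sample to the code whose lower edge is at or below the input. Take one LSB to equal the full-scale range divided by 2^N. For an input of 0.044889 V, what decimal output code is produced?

Span: 0.155 V − (-0.155 V) = 0.31 V. LSB = 0.31 V / 2^13 ≈ 37.84 µV.
V_in − V_min = 0.044889 − (-0.155) = 0.199889 V.
Divide by LSB: 0.199889 × 8192/0.31 = 5282.2280.
Truncating gives code 5282.

5282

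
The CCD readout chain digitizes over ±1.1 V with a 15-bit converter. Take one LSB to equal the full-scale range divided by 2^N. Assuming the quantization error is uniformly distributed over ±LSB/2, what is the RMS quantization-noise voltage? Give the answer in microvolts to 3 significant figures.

19.4 µV

The full-scale span is 1.1 − (-1.1) = 2.2 V.
Step size = 2.2/32768 V = 67.139 µV.
σ_q = LSB/√12 = 67.139 µV/3.4641 = 19.4 µV.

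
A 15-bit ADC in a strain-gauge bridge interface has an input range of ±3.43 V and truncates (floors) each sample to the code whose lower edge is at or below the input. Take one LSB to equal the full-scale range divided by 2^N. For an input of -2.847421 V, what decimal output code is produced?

Full-scale range = 3.43 V − (-3.43 V) = 6.86 V. LSB = 6.86 V / 2^15 ≈ 209.4 µV.
(V_in − V_min) × 2^15/range = (-2.847421 − (-3.43)) × 32768/6.86 = 2782.791.
Floor → code = 2782.

2782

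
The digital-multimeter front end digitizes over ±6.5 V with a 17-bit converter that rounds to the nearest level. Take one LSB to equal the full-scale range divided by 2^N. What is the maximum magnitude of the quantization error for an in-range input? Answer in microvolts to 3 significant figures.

Range = 6.5 − (-6.5) = 13 V.
LSB = 13 V ÷ 2^17 = 13/131072 V = 99.182 µV.
|e|_max = LSB/2 = 49.6 µV.

49.6 µV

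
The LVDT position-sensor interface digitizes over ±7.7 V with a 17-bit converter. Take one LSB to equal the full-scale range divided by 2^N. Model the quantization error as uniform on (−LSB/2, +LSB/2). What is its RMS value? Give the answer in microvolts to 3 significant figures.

The full-scale span is 7.7 − (-7.7) = 15.4 V.
LSB = 15.4 V / 2^17 = 117.49 µV.
For a uniform distribution on [−LSB/2, +LSB/2], V_rms = LSB/√12 = 117.49 µV/3.4641 = 33.9 µV.

33.9 µV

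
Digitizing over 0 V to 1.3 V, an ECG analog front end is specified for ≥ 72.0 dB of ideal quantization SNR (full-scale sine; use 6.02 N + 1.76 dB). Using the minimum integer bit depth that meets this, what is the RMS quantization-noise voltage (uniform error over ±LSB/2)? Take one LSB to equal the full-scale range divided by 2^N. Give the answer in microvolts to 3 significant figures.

Range is 1.3 V.
6.02 N + 1.76 ≥ 72.0 gives N ≥ 11.668, so the minimum integer is 12.
LSB = 1.3 V ÷ 2^12 = 1.3/4096 V = 317.38 µV.
σ_q = LSB/√12 = 317.38 µV/3.4641 = 91.6 µV.

91.6 µV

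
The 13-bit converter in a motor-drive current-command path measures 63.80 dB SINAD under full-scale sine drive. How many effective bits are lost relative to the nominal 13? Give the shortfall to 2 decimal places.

N_eff = (63.80 − 1.76)/6.02 = 10.3056 bits.
13 − 10.3056 = 2.69 bits below nominal.

2.69 bits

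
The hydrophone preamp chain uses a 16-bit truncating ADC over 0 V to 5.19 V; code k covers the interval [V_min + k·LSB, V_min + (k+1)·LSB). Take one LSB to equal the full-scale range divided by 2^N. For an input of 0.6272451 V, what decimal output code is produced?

Full-scale range = 5.19 V. LSB = 5.19 V / 2^16 ≈ 79.19 µV.
V_in − V_min = 0.6272451 − (0) = 0.6272451 V.
Divide by LSB: 0.6272451 × 65536/5.19 = 7920.4499.
Truncating gives code 7920.

7920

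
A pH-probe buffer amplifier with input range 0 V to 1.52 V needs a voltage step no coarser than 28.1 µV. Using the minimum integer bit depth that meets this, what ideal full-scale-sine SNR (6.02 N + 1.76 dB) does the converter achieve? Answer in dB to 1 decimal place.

98.1 dB

Full-scale range = 1.52 V.
Need 2^N ≥ 1.52 V / 28.1 µV = 54090 → N_min = 16.
SNR = 6.02 × 16 + 1.76 = 98.08 dB.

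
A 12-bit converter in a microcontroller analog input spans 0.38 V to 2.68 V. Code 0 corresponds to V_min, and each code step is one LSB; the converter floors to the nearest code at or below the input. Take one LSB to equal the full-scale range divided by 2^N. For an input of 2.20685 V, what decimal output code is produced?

3253

Full-scale range = 2.68 V − (0.38 V) = 2.3 V. LSB = 2.3 V / 2^12 ≈ 0.5615 mV.
code = ⌊(V_in − V_min)/LSB⌋ = ⌊(V_in − V_min) × 2^12 / range⌋
     = ⌊(2.20685 − (0.38)) × 4096 / 2.3⌋ = ⌊1.82685 × 4096/2.3⌋
     = ⌊3253.382⌋ = 3253.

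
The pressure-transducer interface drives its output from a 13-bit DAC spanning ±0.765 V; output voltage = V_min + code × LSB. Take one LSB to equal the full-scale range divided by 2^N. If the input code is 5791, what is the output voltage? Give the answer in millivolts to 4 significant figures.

316.6 mV

Span: 0.765 V − (-0.765 V) = 1.53 V. LSB = 1.53 V / 2^13.
Output = V_min + (5791/8192) × range = -0.765 + 0.706909 × 1.53 V
      = -0.765 V + 1.08157 V = 0.316571 V.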